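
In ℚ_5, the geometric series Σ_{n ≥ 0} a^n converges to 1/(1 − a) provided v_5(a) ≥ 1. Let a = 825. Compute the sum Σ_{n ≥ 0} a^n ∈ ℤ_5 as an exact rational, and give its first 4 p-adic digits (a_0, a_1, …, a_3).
Σ a^n = 1/(1 − a) = -1/824;  first 4 digits = (1, 0, 3, 1)

v_5(a) = 2 ≥ 1, so the series converges in ℤ_5 to 1/(1 − a) = 1/(1 − 825) = -1/824. Expand this rational in ℤ_5: compute digits iteratively via d_i = x_i mod 5, x_{i+1} = (x_i − d_i)/5. The first 4 digits are (1, 0, 3, 1).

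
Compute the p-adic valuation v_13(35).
v_13(35) = 0

v_13(n) is the largest exponent k such that 13^k divides n. Factor out: 35 = 13^0 · 35. (Sign doesn't affect v_p.) So v_13(35) = 0.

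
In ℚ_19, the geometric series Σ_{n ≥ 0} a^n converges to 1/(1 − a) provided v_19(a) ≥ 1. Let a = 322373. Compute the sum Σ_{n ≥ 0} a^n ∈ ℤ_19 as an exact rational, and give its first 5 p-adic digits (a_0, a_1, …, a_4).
Σ a^n = 1/(1 − a) = -1/322372;  first 5 digits = (1, 0, 0, 9, 2)

v_19(a) = 3 ≥ 1, so the series converges in ℤ_19 to 1/(1 − a) = 1/(1 − 322373) = -1/322372. Expand this rational in ℤ_19: compute digits iteratively via d_i = x_i mod 19, x_{i+1} = (x_i − d_i)/19. The first 5 digits are (1, 0, 0, 9, 2).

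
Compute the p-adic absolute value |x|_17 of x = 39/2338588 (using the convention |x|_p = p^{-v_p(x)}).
|39/2338588|_17 = 83521

Step 1 — compute v_17(x) by factoring powers of 17 out of the numerator and denominator: v_17(39/2338588) = -4. Step 2 — apply |x|_p = p^{-v_p(x)} = 17^{4} = 83521.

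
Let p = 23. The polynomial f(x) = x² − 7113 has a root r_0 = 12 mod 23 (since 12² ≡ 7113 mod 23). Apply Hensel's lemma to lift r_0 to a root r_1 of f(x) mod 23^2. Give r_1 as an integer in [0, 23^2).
r_1 = 104 (mod 529)

Hensel's recurrence: r_{i+1} = r_i − f(r_i)·(f′(r_i))^{-1} mod 23^{i+2}, with f′(x) = 2x. Iterate:
  r_0 = 12 (mod 23)
  r_1 = 104 (mod 529)
Final: r_1 = 104, and one checks f(r_1) ≡ 0 mod 23^2.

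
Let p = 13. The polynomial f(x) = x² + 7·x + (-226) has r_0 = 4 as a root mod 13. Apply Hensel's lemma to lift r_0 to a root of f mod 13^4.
r_3 = 28318 (mod 28561)

Hensel: r_{i+1} = r_i − f(r_i)·(f′(r_i))^{-1} mod 13^{i+2}, f′(x) = 2x + 7. Iterate:
  r_0 = 4 (mod 13)
  r_1 = 95 (mod 169)
  r_2 = 1954 (mod 2197)
  r_3 = 28318 (mod 28561)
Final: r = 28318 satisfies f(r) ≡ 0 mod 13^4.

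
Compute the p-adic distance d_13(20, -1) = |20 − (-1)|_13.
d_13(20, -1) = 1

Step 1 — x − y = 20 − (-1) = 21. Step 2 — v_13(21) = 0 (factor: 21 = (13^0 · 21); the sign does not affect v_p). Step 3 — |x − y|_13 = 13^{0} = 1.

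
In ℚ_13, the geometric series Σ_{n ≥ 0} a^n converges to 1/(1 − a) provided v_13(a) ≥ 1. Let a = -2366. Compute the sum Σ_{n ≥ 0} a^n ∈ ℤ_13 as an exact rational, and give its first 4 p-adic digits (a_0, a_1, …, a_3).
Σ a^n = 1/(1 − a) = 1/2367;  first 4 digits = (1, 0, 12, 11)

v_13(a) = 2 ≥ 1, so the series converges in ℤ_13 to 1/(1 − a) = 1/(1 − (-2366)) = 1/2367. Expand this rational in ℤ_13: compute digits iteratively via d_i = x_i mod 13, x_{i+1} = (x_i − d_i)/13. The first 4 digits are (1, 0, 12, 11).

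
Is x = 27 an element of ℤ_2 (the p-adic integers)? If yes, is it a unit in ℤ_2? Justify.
x ∈ ℤ_2^× (unit); v_2(x) = 0

ℤ_2 = {x ∈ ℚ_2 : v_2(x) ≥ 0} and ℤ_2^× = {x ∈ ℤ_2 : v_2(x) = 0}. Here v_2(27) = v_2(num) − v_2(den) = 0; compare against these criteria.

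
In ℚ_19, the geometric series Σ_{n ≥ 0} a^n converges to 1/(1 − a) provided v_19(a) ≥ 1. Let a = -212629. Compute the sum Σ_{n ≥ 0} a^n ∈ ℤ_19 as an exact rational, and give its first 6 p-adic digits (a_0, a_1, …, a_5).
Σ a^n = 1/(1 − a) = 1/212630;  first 6 digits = (1, 0, 0, 7, 17, 18)

v_19(a) = 3 ≥ 1, so the series converges in ℤ_19 to 1/(1 − a) = 1/(1 − (-212629)) = 1/212630. Expand this rational in ℤ_19: compute digits iteratively via d_i = x_i mod 19, x_{i+1} = (x_i − d_i)/19. The first 6 digits are (1, 0, 0, 7, 17, 18).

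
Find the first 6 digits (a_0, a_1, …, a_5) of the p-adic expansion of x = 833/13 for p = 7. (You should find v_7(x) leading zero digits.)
(a_0, …, a_5) = (0, 0, 4, 5, 3, 0)

v_7(833/13) = 2, so a_0 = ... = a_1 = 0. Factor out: x = 7^2 · u with u = 17/13 a unit in ℤ_7. Expand u iteratively via a_{v+i} = u_i mod 7, u_{i+1} = (u_i − a_{v+i})/7:
  u_0 = 17/13;  a_2 = 4;  u_1 = (u_0 − 4)/7 = -5/13
  u_1 = -5/13;  a_3 = 5;  u_2 = (u_1 − 5)/7 = -10/13
  u_2 = -10/13;  a_4 = 3;  u_3 = (u_2 − 3)/7 = -7/13
  u_3 = -7/13;  a_5 = 0;  u_4 = (u_3 − 0)/7 = -1/13
Digits: (0, 0, 4, 5, 3, 0).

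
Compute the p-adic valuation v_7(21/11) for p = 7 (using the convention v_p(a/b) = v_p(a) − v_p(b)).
v_7(21/11) = 1

Factor powers of 7 from the numerator and denominator of the reduced fraction: 21 = 7^1 · 3 and 11 = 7^0 · 11. Apply v_p(a/b) = v_p(a) − v_p(b): v_7(21/11) = 1 − 0 = 1.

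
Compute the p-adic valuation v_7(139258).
v_7(139258) = 4

v_7(n) is the largest exponent k such that 7^k divides n. Factor out: 139258 = 7^4 · 58. (Sign doesn't affect v_p.) So v_7(139258) = 4.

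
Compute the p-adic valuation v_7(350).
v_7(350) = 1

v_7(n) is the largest exponent k such that 7^k divides n. Factor out: 350 = 7^1 · 50. (Sign doesn't affect v_p.) So v_7(350) = 1.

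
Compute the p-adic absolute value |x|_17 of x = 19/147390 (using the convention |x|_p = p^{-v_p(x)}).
|19/147390|_17 = 4913

Step 1 — compute v_17(x) by factoring powers of 17 out of the numerator and denominator: v_17(19/147390) = -3. Step 2 — apply |x|_p = p^{-v_p(x)} = 17^{3} = 4913.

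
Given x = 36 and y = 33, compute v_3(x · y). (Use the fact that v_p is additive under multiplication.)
v_3(1188) = 3

v_p(x) = 2 (factor: 36 = 3^2 · 4); v_p(y) = 1 (factor: 33 = 3^1 · 11). Additivity: v_p(xy) = v_p(x) + v_p(y) = 2 + 1 = 3. (Direct check: xy = 1188 = 3^3 · (44).)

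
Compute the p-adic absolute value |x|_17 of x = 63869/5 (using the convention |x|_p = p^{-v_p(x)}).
|63869/5|_17 = 1/4913

Step 1 — compute v_17(x) by factoring powers of 17 out of the numerator and denominator: v_17(63869/5) = 3. Step 2 — apply |x|_p = p^{-v_p(x)} = 17^{-3} = 1/4913.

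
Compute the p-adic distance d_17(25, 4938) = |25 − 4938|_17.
d_17(25, 4938) = 1/4913

Step 1 — x − y = 25 − 4938 = -4913. Step 2 — v_17(-4913) = 3 (factor: -4913 = −(17^3 · 1); the sign does not affect v_p). Step 3 — |x − y|_17 = 17^{-3} = 1/4913.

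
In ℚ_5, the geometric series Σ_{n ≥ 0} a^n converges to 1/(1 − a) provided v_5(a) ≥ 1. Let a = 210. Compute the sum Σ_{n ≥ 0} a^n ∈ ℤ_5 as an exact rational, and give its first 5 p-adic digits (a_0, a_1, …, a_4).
Σ a^n = 1/(1 − a) = -1/209;  first 5 digits = (1, 2, 2, 2, 4)

v_5(a) = 1 ≥ 1, so the series converges in ℤ_5 to 1/(1 − a) = 1/(1 − 210) = -1/209. Expand this rational in ℤ_5: compute digits iteratively via d_i = x_i mod 5, x_{i+1} = (x_i − d_i)/5. The first 5 digits are (1, 2, 2, 2, 4).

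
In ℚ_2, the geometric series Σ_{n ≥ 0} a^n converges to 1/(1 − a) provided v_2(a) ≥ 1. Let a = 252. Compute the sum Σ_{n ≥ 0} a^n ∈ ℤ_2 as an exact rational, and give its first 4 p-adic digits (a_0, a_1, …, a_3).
Σ a^n = 1/(1 − a) = -1/251;  first 4 digits = (1, 0, 1, 1)

v_2(a) = 2 ≥ 1, so the series converges in ℤ_2 to 1/(1 − a) = 1/(1 − 252) = -1/251. Expand this rational in ℤ_2: compute digits iteratively via d_i = x_i mod 2, x_{i+1} = (x_i − d_i)/2. The first 4 digits are (1, 0, 1, 1).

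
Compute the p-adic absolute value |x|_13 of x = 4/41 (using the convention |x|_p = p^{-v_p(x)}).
|4/41|_13 = 1

Step 1 — compute v_13(x) by factoring powers of 13 out of the numerator and denominator: v_13(4/41) = 0. Step 2 — apply |x|_p = p^{-v_p(x)} = 13^{0} = 1.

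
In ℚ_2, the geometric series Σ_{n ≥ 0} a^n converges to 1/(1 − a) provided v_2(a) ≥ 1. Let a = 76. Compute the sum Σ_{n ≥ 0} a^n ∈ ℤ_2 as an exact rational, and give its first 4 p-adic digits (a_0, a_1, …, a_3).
Σ a^n = 1/(1 − a) = -1/75;  first 4 digits = (1, 0, 1, 1)

v_2(a) = 2 ≥ 1, so the series converges in ℤ_2 to 1/(1 − a) = 1/(1 − 76) = -1/75. Expand this rational in ℤ_2: compute digits iteratively via d_i = x_i mod 2, x_{i+1} = (x_i − d_i)/2. The first 4 digits are (1, 0, 1, 1).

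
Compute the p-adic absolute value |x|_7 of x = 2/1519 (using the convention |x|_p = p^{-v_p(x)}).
|2/1519|_7 = 49

Step 1 — compute v_7(x) by factoring powers of 7 out of the numerator and denominator: v_7(2/1519) = -2. Step 2 — apply |x|_p = p^{-v_p(x)} = 7^{2} = 49.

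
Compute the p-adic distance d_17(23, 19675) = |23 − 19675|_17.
d_17(23, 19675) = 1/4913

Step 1 — x − y = 23 − 19675 = -19652. Step 2 — v_17(-19652) = 3 (factor: -19652 = −(17^3 · 4); the sign does not affect v_p). Step 3 — |x − y|_17 = 17^{-3} = 1/4913.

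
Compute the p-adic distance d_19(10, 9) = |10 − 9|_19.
d_19(10, 9) = 1

Step 1 — x − y = 10 − 9 = 1. Step 2 — v_19(1) = 0 (factor: 1 = (19^0 · 1); the sign does not affect v_p). Step 3 — |x − y|_19 = 19^{0} = 1.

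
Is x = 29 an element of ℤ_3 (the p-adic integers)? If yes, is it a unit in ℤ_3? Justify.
x ∈ ℤ_3^× (unit); v_3(x) = 0

ℤ_3 = {x ∈ ℚ_3 : v_3(x) ≥ 0} and ℤ_3^× = {x ∈ ℤ_3 : v_3(x) = 0}. Here v_3(29) = v_3(num) − v_3(den) = 0; compare against these criteria.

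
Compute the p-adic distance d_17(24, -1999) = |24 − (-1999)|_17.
d_17(24, -1999) = 1/289

Step 1 — x − y = 24 − (-1999) = 2023. Step 2 — v_17(2023) = 2 (factor: 2023 = (17^2 · 7); the sign does not affect v_p). Step 3 — |x − y|_17 = 17^{-2} = 1/289.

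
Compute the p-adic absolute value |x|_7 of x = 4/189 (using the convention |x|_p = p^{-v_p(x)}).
|4/189|_7 = 7

Step 1 — compute v_7(x) by factoring powers of 7 out of the numerator and denominator: v_7(4/189) = -1. Step 2 — apply |x|_p = p^{-v_p(x)} = 7^{1} = 7.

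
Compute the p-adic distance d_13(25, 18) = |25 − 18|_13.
d_13(25, 18) = 1

Step 1 — x − y = 25 − 18 = 7. Step 2 — v_13(7) = 0 (factor: 7 = (13^0 · 7); the sign does not affect v_p). Step 3 — |x − y|_13 = 13^{0} = 1.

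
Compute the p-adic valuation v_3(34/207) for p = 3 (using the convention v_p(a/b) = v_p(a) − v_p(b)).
v_3(34/207) = -2

Factor powers of 3 from the numerator and denominator of the reduced fraction: 34 = 3^0 · 34 and 207 = 3^2 · 23. Apply v_p(a/b) = v_p(a) − v_p(b): v_3(34/207) = 0 − 2 = -2.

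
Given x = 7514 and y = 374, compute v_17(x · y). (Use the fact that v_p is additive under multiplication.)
v_17(2810236) = 3

v_p(x) = 2 (factor: 7514 = 17^2 · 26); v_p(y) = 1 (factor: 374 = 17^1 · 22). Additivity: v_p(xy) = v_p(x) + v_p(y) = 2 + 1 = 3. (Direct check: xy = 2810236 = 17^3 · (572).)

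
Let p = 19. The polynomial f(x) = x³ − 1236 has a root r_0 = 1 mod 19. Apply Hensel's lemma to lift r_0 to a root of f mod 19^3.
r_2 = 894 (mod 6859)

Hensel: r_{i+1} = r_i − f(r_i)/f′(r_i) mod 19^{i+2}, where f′(x) = 3x². Iterate:
  r_0 = 1 (mod 19)
  r_1 = 172 (mod 361)
  r_2 = 894 (mod 6859)
Final: r = 894 with f(r) ≡ 0 mod 19^3.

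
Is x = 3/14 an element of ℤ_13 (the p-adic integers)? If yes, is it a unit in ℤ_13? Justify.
x ∈ ℤ_13^× (unit); v_13(x) = 0

ℤ_13 = {x ∈ ℚ_13 : v_13(x) ≥ 0} and ℤ_13^× = {x ∈ ℤ_13 : v_13(x) = 0}. Here v_13(3/14) = v_13(num) − v_13(den) = 0; compare against these criteria.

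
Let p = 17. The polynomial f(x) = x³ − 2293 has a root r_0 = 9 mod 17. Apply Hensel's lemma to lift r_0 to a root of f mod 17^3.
r_2 = 2576 (mod 4913)

Hensel: r_{i+1} = r_i − f(r_i)/f′(r_i) mod 17^{i+2}, where f′(x) = 3x². Iterate:
  r_0 = 9 (mod 17)
  r_1 = 264 (mod 289)
  r_2 = 2576 (mod 4913)
Final: r = 2576 with f(r) ≡ 0 mod 17^3.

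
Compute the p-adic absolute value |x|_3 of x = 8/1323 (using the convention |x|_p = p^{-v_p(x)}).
|8/1323|_3 = 27

Step 1 — compute v_3(x) by factoring powers of 3 out of the numerator and denominator: v_3(8/1323) = -3. Step 2 — apply |x|_p = p^{-v_p(x)} = 3^{3} = 27.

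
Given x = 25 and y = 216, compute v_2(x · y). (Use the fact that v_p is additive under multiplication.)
v_2(5400) = 3

v_p(x) = 0 (factor: 25 = 2^0 · 25); v_p(y) = 3 (factor: 216 = 2^3 · 27). Additivity: v_p(xy) = v_p(x) + v_p(y) = 0 + 3 = 3. (Direct check: xy = 5400 = 2^3 · (675).)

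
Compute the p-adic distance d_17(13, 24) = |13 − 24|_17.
d_17(13, 24) = 1

Step 1 — x − y = 13 − 24 = -11. Step 2 — v_17(-11) = 0 (factor: -11 = −(17^0 · 11); the sign does not affect v_p). Step 3 — |x − y|_17 = 17^{0} = 1.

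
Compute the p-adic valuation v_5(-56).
v_5(-56) = 0

v_5(n) is the largest exponent k such that 5^k divides n. Factor out: -56 = -5^0 · 56. (Sign doesn't affect v_p.) So v_5(-56) = 0.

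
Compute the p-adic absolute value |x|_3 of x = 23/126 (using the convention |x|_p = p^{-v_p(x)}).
|23/126|_3 = 9

Step 1 — compute v_3(x) by factoring powers of 3 out of the numerator and denominator: v_3(23/126) = -2. Step 2 — apply |x|_p = p^{-v_p(x)} = 3^{2} = 9.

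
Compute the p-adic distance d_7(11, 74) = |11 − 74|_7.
d_7(11, 74) = 1/7

Step 1 — x − y = 11 − 74 = -63. Step 2 — v_7(-63) = 1 (factor: -63 = −(7^1 · 9); the sign does not affect v_p). Step 3 — |x − y|_7 = 7^{-1} = 1/7.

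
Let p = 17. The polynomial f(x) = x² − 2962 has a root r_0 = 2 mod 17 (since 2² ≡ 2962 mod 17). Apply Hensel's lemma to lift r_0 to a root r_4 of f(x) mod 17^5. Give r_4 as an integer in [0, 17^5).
r_4 = 402307 (mod 1419857)

Hensel's recurrence: r_{i+1} = r_i − f(r_i)·(f′(r_i))^{-1} mod 17^{i+2}, with f′(x) = 2x. Iterate:
  r_0 = 2 (mod 17)
  r_1 = 19 (mod 289)
  r_2 = 4354 (mod 4913)
  r_3 = 68223 (mod 83521)
  r_4 = 402307 (mod 1419857)
Final: r_4 = 402307, and one checks f(r_4) ≡ 0 mod 17^5.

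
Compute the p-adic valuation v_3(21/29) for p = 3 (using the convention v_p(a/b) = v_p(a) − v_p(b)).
v_3(21/29) = 1

Factor powers of 3 from the numerator and denominator of the reduced fraction: 21 = 3^1 · 7 and 29 = 3^0 · 29. Apply v_p(a/b) = v_p(a) − v_p(b): v_3(21/29) = 1 − 0 = 1.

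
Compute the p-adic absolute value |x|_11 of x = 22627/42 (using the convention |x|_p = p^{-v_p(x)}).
|22627/42|_11 = 1/1331

Step 1 — compute v_11(x) by factoring powers of 11 out of the numerator and denominator: v_11(22627/42) = 3. Step 2 — apply |x|_p = p^{-v_p(x)} = 11^{-3} = 1/1331.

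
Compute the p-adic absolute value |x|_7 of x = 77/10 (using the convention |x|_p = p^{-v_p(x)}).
|77/10|_7 = 1/7

Step 1 — compute v_7(x) by factoring powers of 7 out of the numerator and denominator: v_7(77/10) = 1. Step 2 — apply |x|_p = p^{-v_p(x)} = 7^{-1} = 1/7.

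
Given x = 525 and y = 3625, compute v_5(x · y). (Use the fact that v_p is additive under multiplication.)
v_5(1903125) = 5

v_p(x) = 2 (factor: 525 = 5^2 · 21); v_p(y) = 3 (factor: 3625 = 5^3 · 29). Additivity: v_p(xy) = v_p(x) + v_p(y) = 2 + 3 = 5. (Direct check: xy = 1903125 = 5^5 · (609).)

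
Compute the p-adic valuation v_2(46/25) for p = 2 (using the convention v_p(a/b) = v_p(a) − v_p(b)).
v_2(46/25) = 1

Factor powers of 2 from the numerator and denominator of the reduced fraction: 46 = 2^1 · 23 and 25 = 2^0 · 25. Apply v_p(a/b) = v_p(a) − v_p(b): v_2(46/25) = 1 − 0 = 1.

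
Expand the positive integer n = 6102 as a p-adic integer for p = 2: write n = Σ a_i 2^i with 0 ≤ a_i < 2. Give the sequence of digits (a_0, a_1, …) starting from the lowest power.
(a_0, a_1, …) = (0, 1, 1, 0, 1, 0, 1, 1, 1, 1, 1, 0, 1)

Repeated division by 2 gives the digits low-to-high: 6102 = 1·2^1 + 1·2^2 + 1·2^4 + 1·2^6 + 1·2^7 + 1·2^8 + 1·2^9 + 1·2^10 + 1·2^12. Digit sequence: (0, 1, 1, 0, 1, 0, 1, 1, 1, 1, 1, 0, 1).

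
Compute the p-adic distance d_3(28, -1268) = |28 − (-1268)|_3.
d_3(28, -1268) = 1/81

Step 1 — x − y = 28 − (-1268) = 1296. Step 2 — v_3(1296) = 4 (factor: 1296 = (3^4 · 16); the sign does not affect v_p). Step 3 — |x − y|_3 = 3^{-4} = 1/81.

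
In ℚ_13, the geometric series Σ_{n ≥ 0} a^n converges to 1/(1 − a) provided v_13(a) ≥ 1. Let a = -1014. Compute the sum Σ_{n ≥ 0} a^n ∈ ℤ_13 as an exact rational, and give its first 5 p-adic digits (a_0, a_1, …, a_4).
Σ a^n = 1/(1 − a) = 1/1015;  first 5 digits = (1, 0, 7, 12, 9)

v_13(a) = 2 ≥ 1, so the series converges in ℤ_13 to 1/(1 − a) = 1/(1 − (-1014)) = 1/1015. Expand this rational in ℤ_13: compute digits iteratively via d_i = x_i mod 13, x_{i+1} = (x_i − d_i)/13. The first 5 digits are (1, 0, 7, 12, 9).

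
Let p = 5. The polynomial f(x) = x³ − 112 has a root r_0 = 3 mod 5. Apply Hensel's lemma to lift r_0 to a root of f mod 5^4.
r_3 = 58 (mod 625)

Hensel: r_{i+1} = r_i − f(r_i)/f′(r_i) mod 5^{i+2}, where f′(x) = 3x². Iterate:
  r_0 = 3 (mod 5)
  r_1 = 8 (mod 25)
  r_2 = 58 (mod 125)
  r_3 = 58 (mod 625)
Final: r = 58 with f(r) ≡ 0 mod 5^4.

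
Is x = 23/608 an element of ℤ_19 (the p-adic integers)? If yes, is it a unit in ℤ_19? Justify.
x ∉ ℤ_19 (v_19(x) = -1 < 0)

ℤ_19 = {x ∈ ℚ_19 : v_19(x) ≥ 0} and ℤ_19^× = {x ∈ ℤ_19 : v_19(x) = 0}. Here v_19(23/608) = v_19(num) − v_19(den) = -1; compare against these criteria.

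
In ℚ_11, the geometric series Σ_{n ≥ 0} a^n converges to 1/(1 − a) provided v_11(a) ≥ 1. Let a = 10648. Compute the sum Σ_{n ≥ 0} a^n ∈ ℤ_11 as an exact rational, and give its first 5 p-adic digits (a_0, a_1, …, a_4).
Σ a^n = 1/(1 − a) = -1/10647;  first 5 digits = (1, 0, 0, 8, 0)

v_11(a) = 3 ≥ 1, so the series converges in ℤ_11 to 1/(1 − a) = 1/(1 − 10648) = -1/10647. Expand this rational in ℤ_11: compute digits iteratively via d_i = x_i mod 11, x_{i+1} = (x_i − d_i)/11. The first 5 digits are (1, 0, 0, 8, 0).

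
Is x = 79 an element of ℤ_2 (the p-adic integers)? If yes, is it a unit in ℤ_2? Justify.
x ∈ ℤ_2^× (unit); v_2(x) = 0

ℤ_2 = {x ∈ ℚ_2 : v_2(x) ≥ 0} and ℤ_2^× = {x ∈ ℤ_2 : v_2(x) = 0}. Here v_2(79) = v_2(num) − v_2(den) = 0; compare against these criteria.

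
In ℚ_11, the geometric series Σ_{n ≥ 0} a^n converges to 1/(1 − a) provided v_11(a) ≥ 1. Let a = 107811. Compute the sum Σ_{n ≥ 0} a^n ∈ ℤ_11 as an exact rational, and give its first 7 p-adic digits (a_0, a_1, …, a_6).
Σ a^n = 1/(1 − a) = -1/107810;  first 7 digits = (1, 0, 0, 4, 7, 0, 5)

v_11(a) = 3 ≥ 1, so the series converges in ℤ_11 to 1/(1 − a) = 1/(1 − 107811) = -1/107810. Expand this rational in ℤ_11: compute digits iteratively via d_i = x_i mod 11, x_{i+1} = (x_i − d_i)/11. The first 7 digits are (1, 0, 0, 4, 7, 0, 5).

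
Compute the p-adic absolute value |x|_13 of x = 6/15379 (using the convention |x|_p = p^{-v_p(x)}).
|6/15379|_13 = 2197

Step 1 — compute v_13(x) by factoring powers of 13 out of the numerator and denominator: v_13(6/15379) = -3. Step 2 — apply |x|_p = p^{-v_p(x)} = 13^{3} = 2197.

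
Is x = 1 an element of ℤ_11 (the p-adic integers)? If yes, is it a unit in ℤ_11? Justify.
x ∈ ℤ_11^× (unit); v_11(x) = 0

ℤ_11 = {x ∈ ℚ_11 : v_11(x) ≥ 0} and ℤ_11^× = {x ∈ ℤ_11 : v_11(x) = 0}. Here v_11(1) = v_11(num) − v_11(den) = 0; compare against these criteria.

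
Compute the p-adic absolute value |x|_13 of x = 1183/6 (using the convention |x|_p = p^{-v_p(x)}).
|1183/6|_13 = 1/169

Step 1 — compute v_13(x) by factoring powers of 13 out of the numerator and denominator: v_13(1183/6) = 2. Step 2 — apply |x|_p = p^{-v_p(x)} = 13^{-2} = 1/169.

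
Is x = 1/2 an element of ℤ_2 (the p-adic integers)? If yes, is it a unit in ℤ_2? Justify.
x ∉ ℤ_2 (v_2(x) = -1 < 0)

ℤ_2 = {x ∈ ℚ_2 : v_2(x) ≥ 0} and ℤ_2^× = {x ∈ ℤ_2 : v_2(x) = 0}. Here v_2(1/2) = v_2(num) − v_2(den) = -1; compare against these criteria.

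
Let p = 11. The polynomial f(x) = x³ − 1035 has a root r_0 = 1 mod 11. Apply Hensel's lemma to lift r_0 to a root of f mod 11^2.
r_1 = 23 (mod 121)

Hensel: r_{i+1} = r_i − f(r_i)/f′(r_i) mod 11^{i+2}, where f′(x) = 3x². Iterate:
  r_0 = 1 (mod 11)
  r_1 = 23 (mod 121)
Final: r = 23 with f(r) ≡ 0 mod 11^2.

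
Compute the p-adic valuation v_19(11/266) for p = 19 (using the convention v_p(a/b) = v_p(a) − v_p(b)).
v_19(11/266) = -1

Factor powers of 19 from the numerator and denominator of the reduced fraction: 11 = 19^0 · 11 and 266 = 19^1 · 14. Apply v_p(a/b) = v_p(a) − v_p(b): v_19(11/266) = 0 − 1 = -1.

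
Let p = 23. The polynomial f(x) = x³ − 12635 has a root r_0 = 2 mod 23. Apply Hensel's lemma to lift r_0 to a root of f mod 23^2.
r_1 = 393 (mod 529)

Hensel: r_{i+1} = r_i − f(r_i)/f′(r_i) mod 23^{i+2}, where f′(x) = 3x². Iterate:
  r_0 = 2 (mod 23)
  r_1 = 393 (mod 529)
Final: r = 393 with f(r) ≡ 0 mod 23^2.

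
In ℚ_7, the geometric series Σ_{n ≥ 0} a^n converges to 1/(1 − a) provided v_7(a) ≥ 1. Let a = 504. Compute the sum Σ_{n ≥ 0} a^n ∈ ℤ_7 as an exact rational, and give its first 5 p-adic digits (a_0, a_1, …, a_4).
Σ a^n = 1/(1 − a) = -1/503;  first 5 digits = (1, 2, 0, 1, 5)

v_7(a) = 1 ≥ 1, so the series converges in ℤ_7 to 1/(1 − a) = 1/(1 − 504) = -1/503. Expand this rational in ℤ_7: compute digits iteratively via d_i = x_i mod 7, x_{i+1} = (x_i − d_i)/7. The first 5 digits are (1, 2, 0, 1, 5).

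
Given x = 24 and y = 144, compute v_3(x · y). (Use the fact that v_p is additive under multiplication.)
v_3(3456) = 3

v_p(x) = 1 (factor: 24 = 3^1 · 8); v_p(y) = 2 (factor: 144 = 3^2 · 16). Additivity: v_p(xy) = v_p(x) + v_p(y) = 1 + 2 = 3. (Direct check: xy = 3456 = 3^3 · (128).)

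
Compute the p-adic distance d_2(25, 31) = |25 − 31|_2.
d_2(25, 31) = 1/2

Step 1 — x − y = 25 − 31 = -6. Step 2 — v_2(-6) = 1 (factor: -6 = −(2^1 · 3); the sign does not affect v_p). Step 3 — |x − y|_2 = 2^{-1} = 1/2.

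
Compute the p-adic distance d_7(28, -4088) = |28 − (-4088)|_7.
d_7(28, -4088) = 1/343

Step 1 — x − y = 28 − (-4088) = 4116. Step 2 — v_7(4116) = 3 (factor: 4116 = (7^3 · 12); the sign does not affect v_p). Step 3 — |x − y|_7 = 7^{-3} = 1/343.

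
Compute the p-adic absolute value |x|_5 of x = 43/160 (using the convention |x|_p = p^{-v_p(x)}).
|43/160|_5 = 5

Step 1 — compute v_5(x) by factoring powers of 5 out of the numerator and denominator: v_5(43/160) = -1. Step 2 — apply |x|_p = p^{-v_p(x)} = 5^{1} = 5.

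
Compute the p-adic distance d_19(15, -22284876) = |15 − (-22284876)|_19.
d_19(15, -22284876) = 1/2476099

Step 1 — x − y = 15 − (-22284876) = 22284891. Step 2 — v_19(22284891) = 5 (factor: 22284891 = (19^5 · 9); the sign does not affect v_p). Step 3 — |x − y|_19 = 19^{-5} = 1/2476099.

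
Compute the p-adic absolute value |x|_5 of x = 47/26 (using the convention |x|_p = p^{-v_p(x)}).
|47/26|_5 = 1

Step 1 — compute v_5(x) by factoring powers of 5 out of the numerator and denominator: v_5(47/26) = 0. Step 2 — apply |x|_p = p^{-v_p(x)} = 5^{0} = 1.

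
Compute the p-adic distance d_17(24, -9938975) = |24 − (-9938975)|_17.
d_17(24, -9938975) = 1/1419857

Step 1 — x − y = 24 − (-9938975) = 9938999. Step 2 — v_17(9938999) = 5 (factor: 9938999 = (17^5 · 7); the sign does not affect v_p). Step 3 — |x − y|_17 = 17^{-5} = 1/1419857.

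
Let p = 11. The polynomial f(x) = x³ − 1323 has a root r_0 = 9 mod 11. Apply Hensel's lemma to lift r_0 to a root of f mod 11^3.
r_2 = 1329 (mod 1331)

Hensel: r_{i+1} = r_i − f(r_i)/f′(r_i) mod 11^{i+2}, where f′(x) = 3x². Iterate:
  r_0 = 9 (mod 11)
  r_1 = 119 (mod 121)
  r_2 = 1329 (mod 1331)
Final: r = 1329 with f(r) ≡ 0 mod 11^3.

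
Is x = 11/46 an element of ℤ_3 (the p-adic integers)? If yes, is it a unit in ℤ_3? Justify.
x ∈ ℤ_3^× (unit); v_3(x) = 0

ℤ_3 = {x ∈ ℚ_3 : v_3(x) ≥ 0} and ℤ_3^× = {x ∈ ℤ_3 : v_3(x) = 0}. Here v_3(11/46) = v_3(num) − v_3(den) = 0; compare against these criteria.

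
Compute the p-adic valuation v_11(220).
v_11(220) = 1

v_11(n) is the largest exponent k such that 11^k divides n. Factor out: 220 = 11^1 · 20. (Sign doesn't affect v_p.) So v_11(220) = 1.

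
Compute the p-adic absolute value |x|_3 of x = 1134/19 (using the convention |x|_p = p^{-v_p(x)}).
|1134/19|_3 = 1/81

Step 1 — compute v_3(x) by factoring powers of 3 out of the numerator and denominator: v_3(1134/19) = 4. Step 2 — apply |x|_p = p^{-v_p(x)} = 3^{-4} = 1/81.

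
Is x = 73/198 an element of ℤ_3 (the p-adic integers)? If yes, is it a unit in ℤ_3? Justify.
x ∉ ℤ_3 (v_3(x) = -2 < 0)

ℤ_3 = {x ∈ ℚ_3 : v_3(x) ≥ 0} and ℤ_3^× = {x ∈ ℤ_3 : v_3(x) = 0}. Here v_3(73/198) = v_3(num) − v_3(den) = -2; compare against these criteria.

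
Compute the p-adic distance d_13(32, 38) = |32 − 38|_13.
d_13(32, 38) = 1

Step 1 — x − y = 32 − 38 = -6. Step 2 — v_13(-6) = 0 (factor: -6 = −(13^0 · 6); the sign does not affect v_p). Step 3 — |x − y|_13 = 13^{0} = 1.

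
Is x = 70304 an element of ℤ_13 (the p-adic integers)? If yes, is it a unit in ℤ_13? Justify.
x ∈ ℤ_13 but not a unit; v_13(x) = 3 > 0

ℤ_13 = {x ∈ ℚ_13 : v_13(x) ≥ 0} and ℤ_13^× = {x ∈ ℤ_13 : v_13(x) = 0}. Here v_13(70304) = v_13(num) − v_13(den) = 3; compare against these criteria.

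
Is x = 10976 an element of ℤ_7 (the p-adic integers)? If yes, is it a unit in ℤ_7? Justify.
x ∈ ℤ_7 but not a unit; v_7(x) = 3 > 0

ℤ_7 = {x ∈ ℚ_7 : v_7(x) ≥ 0} and ℤ_7^× = {x ∈ ℤ_7 : v_7(x) = 0}. Here v_7(10976) = v_7(num) − v_7(den) = 3; compare against these criteria.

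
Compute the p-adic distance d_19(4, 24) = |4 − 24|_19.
d_19(4, 24) = 1

Step 1 — x − y = 4 − 24 = -20. Step 2 — v_19(-20) = 0 (factor: -20 = −(19^0 · 20); the sign does not affect v_p). Step 3 — |x − y|_19 = 19^{0} = 1.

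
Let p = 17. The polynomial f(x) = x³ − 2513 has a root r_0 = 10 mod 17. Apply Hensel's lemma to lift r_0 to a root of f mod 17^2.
r_1 = 95 (mod 289)

Hensel: r_{i+1} = r_i − f(r_i)/f′(r_i) mod 17^{i+2}, where f′(x) = 3x². Iterate:
  r_0 = 10 (mod 17)
  r_1 = 95 (mod 289)
Final: r = 95 with f(r) ≡ 0 mod 17^2.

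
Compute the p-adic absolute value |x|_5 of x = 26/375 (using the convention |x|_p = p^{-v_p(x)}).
|26/375|_5 = 125

Step 1 — compute v_5(x) by factoring powers of 5 out of the numerator and denominator: v_5(26/375) = -3. Step 2 — apply |x|_p = p^{-v_p(x)} = 5^{3} = 125.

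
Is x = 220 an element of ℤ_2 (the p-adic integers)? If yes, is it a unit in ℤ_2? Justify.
x ∈ ℤ_2 but not a unit; v_2(x) = 2 > 0

ℤ_2 = {x ∈ ℚ_2 : v_2(x) ≥ 0} and ℤ_2^× = {x ∈ ℤ_2 : v_2(x) = 0}. Here v_2(220) = v_2(num) − v_2(den) = 2; compare against these criteria.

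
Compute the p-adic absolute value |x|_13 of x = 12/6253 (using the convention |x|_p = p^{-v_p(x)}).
|12/6253|_13 = 169

Step 1 — compute v_13(x) by factoring powers of 13 out of the numerator and denominator: v_13(12/6253) = -2. Step 2 — apply |x|_p = p^{-v_p(x)} = 13^{2} = 169.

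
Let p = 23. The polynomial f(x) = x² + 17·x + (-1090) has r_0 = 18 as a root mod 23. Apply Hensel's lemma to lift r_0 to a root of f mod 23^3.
r_2 = 915 (mod 12167)

Hensel: r_{i+1} = r_i − f(r_i)·(f′(r_i))^{-1} mod 23^{i+2}, f′(x) = 2x + 17. Iterate:
  r_0 = 18 (mod 23)
  r_1 = 386 (mod 529)
  r_2 = 915 (mod 12167)
Final: r = 915 satisfies f(r) ≡ 0 mod 23^3.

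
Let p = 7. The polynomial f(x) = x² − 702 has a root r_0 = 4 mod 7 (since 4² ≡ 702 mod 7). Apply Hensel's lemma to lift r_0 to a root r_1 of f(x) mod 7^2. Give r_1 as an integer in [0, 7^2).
r_1 = 4 (mod 49)

Hensel's recurrence: r_{i+1} = r_i − f(r_i)·(f′(r_i))^{-1} mod 7^{i+2}, with f′(x) = 2x. Iterate:
  r_0 = 4 (mod 7)
  r_1 = 4 (mod 49)
Final: r_1 = 4, and one checks f(r_1) ≡ 0 mod 7^2.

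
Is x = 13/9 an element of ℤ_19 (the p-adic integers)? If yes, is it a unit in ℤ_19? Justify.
x ∈ ℤ_19^× (unit); v_19(x) = 0

ℤ_19 = {x ∈ ℚ_19 : v_19(x) ≥ 0} and ℤ_19^× = {x ∈ ℤ_19 : v_19(x) = 0}. Here v_19(13/9) = v_19(num) − v_19(den) = 0; compare against these criteria.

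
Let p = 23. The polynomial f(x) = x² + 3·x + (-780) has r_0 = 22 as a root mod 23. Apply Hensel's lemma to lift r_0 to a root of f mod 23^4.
r_3 = 155778 (mod 279841)

Hensel: r_{i+1} = r_i − f(r_i)·(f′(r_i))^{-1} mod 23^{i+2}, f′(x) = 2x + 3. Iterate:
  r_0 = 22 (mod 23)
  r_1 = 252 (mod 529)
  r_2 = 9774 (mod 12167)
  r_3 = 155778 (mod 279841)
Final: r = 155778 satisfies f(r) ≡ 0 mod 23^4.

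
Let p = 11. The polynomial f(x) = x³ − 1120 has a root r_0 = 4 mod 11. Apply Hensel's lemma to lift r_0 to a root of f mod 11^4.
r_3 = 13215 (mod 14641)

Hensel: r_{i+1} = r_i − f(r_i)/f′(r_i) mod 11^{i+2}, where f′(x) = 3x². Iterate:
  r_0 = 4 (mod 11)
  r_1 = 26 (mod 121)
  r_2 = 1236 (mod 1331)
  r_3 = 13215 (mod 14641)
Final: r = 13215 with f(r) ≡ 0 mod 11^4.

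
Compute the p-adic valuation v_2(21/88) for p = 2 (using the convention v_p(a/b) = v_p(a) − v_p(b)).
v_2(21/88) = -3

Factor powers of 2 from the numerator and denominator of the reduced fraction: 21 = 2^0 · 21 and 88 = 2^3 · 11. Apply v_p(a/b) = v_p(a) − v_p(b): v_2(21/88) = 0 − 3 = -3.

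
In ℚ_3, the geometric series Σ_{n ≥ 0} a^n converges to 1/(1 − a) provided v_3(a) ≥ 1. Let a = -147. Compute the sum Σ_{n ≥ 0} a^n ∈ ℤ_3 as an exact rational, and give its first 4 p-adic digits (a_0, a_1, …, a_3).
Σ a^n = 1/(1 − a) = 1/148;  first 4 digits = (1, 2, 2, 1)

v_3(a) = 1 ≥ 1, so the series converges in ℤ_3 to 1/(1 − a) = 1/(1 − (-147)) = 1/148. Expand this rational in ℤ_3: compute digits iteratively via d_i = x_i mod 3, x_{i+1} = (x_i − d_i)/3. The first 4 digits are (1, 2, 2, 1).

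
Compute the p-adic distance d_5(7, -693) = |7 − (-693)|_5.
d_5(7, -693) = 1/25

Step 1 — x − y = 7 − (-693) = 700. Step 2 — v_5(700) = 2 (factor: 700 = (5^2 · 28); the sign does not affect v_p). Step 3 — |x − y|_5 = 5^{-2} = 1/25.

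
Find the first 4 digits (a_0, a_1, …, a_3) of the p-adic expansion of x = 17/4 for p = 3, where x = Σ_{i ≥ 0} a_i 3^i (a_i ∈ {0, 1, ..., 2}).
(a_0, …, a_3) = (2, 0, 1, 2)

v_3(17/4) = 0 (numerator and denominator both coprime to 3), so x ∈ ℤ_3^×. Compute digits iteratively via a_i = x_i mod 3, x_{i+1} = (x_i − a_i)/3, with x_0 = x:
  x_0 = 17/4;  a_0 = 2;  x_1 = (x_0 − 2)/3 = 3/4
  x_1 = 3/4;  a_1 = 0;  x_2 = (x_1 − 0)/3 = 1/4
  x_2 = 1/4;  a_2 = 1;  x_3 = (x_2 − 1)/3 = -1/4
  x_3 = -1/4;  a_3 = 2;  x_4 = (x_3 − 2)/3 = -3/4
Digits: (2, 0, 1, 2).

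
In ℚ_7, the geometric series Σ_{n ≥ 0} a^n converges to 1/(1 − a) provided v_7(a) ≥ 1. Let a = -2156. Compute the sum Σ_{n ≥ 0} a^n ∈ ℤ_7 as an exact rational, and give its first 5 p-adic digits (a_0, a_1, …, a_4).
Σ a^n = 1/(1 − a) = 1/2157;  first 5 digits = (1, 0, 5, 0, 3)

v_7(a) = 2 ≥ 1, so the series converges in ℤ_7 to 1/(1 − a) = 1/(1 − (-2156)) = 1/2157. Expand this rational in ℤ_7: compute digits iteratively via d_i = x_i mod 7, x_{i+1} = (x_i − d_i)/7. The first 5 digits are (1, 0, 5, 0, 3).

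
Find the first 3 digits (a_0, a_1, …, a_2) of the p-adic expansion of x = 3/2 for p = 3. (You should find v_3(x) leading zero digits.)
(a_0, …, a_2) = (0, 2, 1)

v_3(3/2) = 1, so a_0 = ... = a_0 = 0. Factor out: x = 3^1 · u with u = 1/2 a unit in ℤ_3. Expand u iteratively via a_{v+i} = u_i mod 3, u_{i+1} = (u_i − a_{v+i})/3:
  u_0 = 1/2;  a_1 = 2;  u_1 = (u_0 − 2)/3 = -1/2
  u_1 = -1/2;  a_2 = 1;  u_2 = (u_1 − 1)/3 = -1/2
Digits: (0, 2, 1).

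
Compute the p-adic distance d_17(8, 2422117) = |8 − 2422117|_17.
d_17(8, 2422117) = 1/83521

Step 1 — x − y = 8 − 2422117 = -2422109. Step 2 — v_17(-2422109) = 4 (factor: -2422109 = −(17^4 · 29); the sign does not affect v_p). Step 3 — |x − y|_17 = 17^{-4} = 1/83521.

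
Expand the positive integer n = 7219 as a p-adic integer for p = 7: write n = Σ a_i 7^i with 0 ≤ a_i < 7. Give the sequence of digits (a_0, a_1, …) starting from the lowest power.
(a_0, a_1, …) = (2, 2, 0, 0, 3)

Repeated division by 7 gives the digits low-to-high: 7219 = 2 + 2·7^1 + 3·7^4. Digit sequence: (2, 2, 0, 0, 3).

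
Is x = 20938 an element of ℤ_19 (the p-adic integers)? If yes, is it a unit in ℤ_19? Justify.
x ∈ ℤ_19 but not a unit; v_19(x) = 2 > 0

ℤ_19 = {x ∈ ℚ_19 : v_19(x) ≥ 0} and ℤ_19^× = {x ∈ ℤ_19 : v_19(x) = 0}. Here v_19(20938) = v_19(num) − v_19(den) = 2; compare against these criteria.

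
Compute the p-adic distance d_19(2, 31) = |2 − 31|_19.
d_19(2, 31) = 1

Step 1 — x − y = 2 − 31 = -29. Step 2 — v_19(-29) = 0 (factor: -29 = −(19^0 · 29); the sign does not affect v_p). Step 3 — |x − y|_19 = 19^{0} = 1.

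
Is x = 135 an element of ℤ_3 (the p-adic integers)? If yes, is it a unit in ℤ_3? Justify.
x ∈ ℤ_3 but not a unit; v_3(x) = 3 > 0

ℤ_3 = {x ∈ ℚ_3 : v_3(x) ≥ 0} and ℤ_3^× = {x ∈ ℤ_3 : v_3(x) = 0}. Here v_3(135) = v_3(num) − v_3(den) = 3; compare against these criteria.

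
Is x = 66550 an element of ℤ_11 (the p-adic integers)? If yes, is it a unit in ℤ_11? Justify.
x ∈ ℤ_11 but not a unit; v_11(x) = 3 > 0

ℤ_11 = {x ∈ ℚ_11 : v_11(x) ≥ 0} and ℤ_11^× = {x ∈ ℤ_11 : v_11(x) = 0}. Here v_11(66550) = v_11(num) − v_11(den) = 3; compare against these criteria.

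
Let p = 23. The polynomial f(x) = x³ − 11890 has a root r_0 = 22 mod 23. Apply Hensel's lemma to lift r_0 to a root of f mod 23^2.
r_1 = 436 (mod 529)

Hensel: r_{i+1} = r_i − f(r_i)/f′(r_i) mod 23^{i+2}, where f′(x) = 3x². Iterate:
  r_0 = 22 (mod 23)
  r_1 = 436 (mod 529)
Final: r = 436 with f(r) ≡ 0 mod 23^2.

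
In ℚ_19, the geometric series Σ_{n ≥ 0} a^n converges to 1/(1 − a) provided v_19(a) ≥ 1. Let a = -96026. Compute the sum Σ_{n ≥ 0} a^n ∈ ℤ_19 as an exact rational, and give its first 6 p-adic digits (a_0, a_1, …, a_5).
Σ a^n = 1/(1 − a) = 1/96027;  first 6 digits = (1, 0, 0, 5, 18, 18)

v_19(a) = 3 ≥ 1, so the series converges in ℤ_19 to 1/(1 − a) = 1/(1 − (-96026)) = 1/96027. Expand this rational in ℤ_19: compute digits iteratively via d_i = x_i mod 19, x_{i+1} = (x_i − d_i)/19. The first 6 digits are (1, 0, 0, 5, 18, 18).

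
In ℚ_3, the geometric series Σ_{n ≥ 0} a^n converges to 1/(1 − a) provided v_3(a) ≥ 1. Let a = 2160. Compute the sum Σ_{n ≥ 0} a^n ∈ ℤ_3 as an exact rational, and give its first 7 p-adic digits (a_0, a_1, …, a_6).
Σ a^n = 1/(1 − a) = -1/2159;  first 7 digits = (1, 0, 0, 2, 2, 2, 0)

v_3(a) = 3 ≥ 1, so the series converges in ℤ_3 to 1/(1 − a) = 1/(1 − 2160) = -1/2159. Expand this rational in ℤ_3: compute digits iteratively via d_i = x_i mod 3, x_{i+1} = (x_i − d_i)/3. The first 7 digits are (1, 0, 0, 2, 2, 2, 0).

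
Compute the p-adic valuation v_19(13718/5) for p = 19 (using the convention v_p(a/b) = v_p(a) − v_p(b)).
v_19(13718/5) = 3

Factor powers of 19 from the numerator and denominator of the reduced fraction: 13718 = 19^3 · 2 and 5 = 19^0 · 5. Apply v_p(a/b) = v_p(a) − v_p(b): v_19(13718/5) = 3 − 0 = 3.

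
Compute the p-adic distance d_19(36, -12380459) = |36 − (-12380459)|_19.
d_19(36, -12380459) = 1/2476099

Step 1 — x − y = 36 − (-12380459) = 12380495. Step 2 — v_19(12380495) = 5 (factor: 12380495 = (19^5 · 5); the sign does not affect v_p). Step 3 — |x − y|_19 = 19^{-5} = 1/2476099.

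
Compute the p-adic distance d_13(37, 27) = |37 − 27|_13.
d_13(37, 27) = 1

Step 1 — x − y = 37 − 27 = 10. Step 2 — v_13(10) = 0 (factor: 10 = (13^0 · 10); the sign does not affect v_p). Step 3 — |x − y|_13 = 13^{0} = 1.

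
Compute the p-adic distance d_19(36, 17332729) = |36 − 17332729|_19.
d_19(36, 17332729) = 1/2476099

Step 1 — x − y = 36 − 17332729 = -17332693. Step 2 — v_19(-17332693) = 5 (factor: -17332693 = −(19^5 · 7); the sign does not affect v_p). Step 3 — |x − y|_19 = 19^{-5} = 1/2476099.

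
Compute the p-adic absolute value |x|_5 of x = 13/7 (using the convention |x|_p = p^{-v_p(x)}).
|13/7|_5 = 1

Step 1 — compute v_5(x) by factoring powers of 5 out of the numerator and denominator: v_5(13/7) = 0. Step 2 — apply |x|_p = p^{-v_p(x)} = 5^{0} = 1.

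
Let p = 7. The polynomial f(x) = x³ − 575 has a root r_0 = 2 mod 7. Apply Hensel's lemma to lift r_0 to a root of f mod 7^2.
r_1 = 37 (mod 49)

Hensel: r_{i+1} = r_i − f(r_i)/f′(r_i) mod 7^{i+2}, where f′(x) = 3x². Iterate:
  r_0 = 2 (mod 7)
  r_1 = 37 (mod 49)
Final: r = 37 with f(r) ≡ 0 mod 7^2.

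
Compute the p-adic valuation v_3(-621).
v_3(-621) = 3

v_3(n) is the largest exponent k such that 3^k divides n. Factor out: -621 = -3^3 · 23. (Sign doesn't affect v_p.) So v_3(-621) = 3.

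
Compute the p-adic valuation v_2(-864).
v_2(-864) = 5

v_2(n) is the largest exponent k such that 2^k divides n. Factor out: -864 = -2^5 · 27. (Sign doesn't affect v_p.) So v_2(-864) = 5.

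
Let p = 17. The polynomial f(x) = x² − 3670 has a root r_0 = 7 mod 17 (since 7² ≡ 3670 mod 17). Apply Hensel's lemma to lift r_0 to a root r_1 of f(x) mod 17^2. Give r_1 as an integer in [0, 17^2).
r_1 = 245 (mod 289)

Hensel's recurrence: r_{i+1} = r_i − f(r_i)·(f′(r_i))^{-1} mod 17^{i+2}, with f′(x) = 2x. Iterate:
  r_0 = 7 (mod 17)
  r_1 = 245 (mod 289)
Final: r_1 = 245, and one checks f(r_1) ≡ 0 mod 17^2.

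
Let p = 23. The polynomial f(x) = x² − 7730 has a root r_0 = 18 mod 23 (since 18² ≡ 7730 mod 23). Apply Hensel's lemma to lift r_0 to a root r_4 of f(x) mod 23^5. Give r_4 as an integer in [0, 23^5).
r_4 = 2223405 (mod 6436343)

Hensel's recurrence: r_{i+1} = r_i − f(r_i)·(f′(r_i))^{-1} mod 23^{i+2}, with f′(x) = 2x. Iterate:
  r_0 = 18 (mod 23)
  r_1 = 18 (mod 529)
  r_2 = 9011 (mod 12167)
  r_3 = 264518 (mod 279841)
  r_4 = 2223405 (mod 6436343)
Final: r_4 = 2223405, and one checks f(r_4) ≡ 0 mod 23^5.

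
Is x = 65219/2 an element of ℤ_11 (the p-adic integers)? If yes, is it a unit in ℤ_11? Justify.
x ∈ ℤ_11 but not a unit; v_11(x) = 3 > 0

ℤ_11 = {x ∈ ℚ_11 : v_11(x) ≥ 0} and ℤ_11^× = {x ∈ ℤ_11 : v_11(x) = 0}. Here v_11(65219/2) = v_11(num) − v_11(den) = 3; compare against these criteria.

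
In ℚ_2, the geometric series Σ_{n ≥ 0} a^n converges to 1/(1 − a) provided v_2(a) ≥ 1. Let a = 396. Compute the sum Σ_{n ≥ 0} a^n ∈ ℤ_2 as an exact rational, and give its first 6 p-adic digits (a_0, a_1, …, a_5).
Σ a^n = 1/(1 − a) = -1/395;  first 6 digits = (1, 0, 1, 1, 1, 0)

v_2(a) = 2 ≥ 1, so the series converges in ℤ_2 to 1/(1 − a) = 1/(1 − 396) = -1/395. Expand this rational in ℤ_2: compute digits iteratively via d_i = x_i mod 2, x_{i+1} = (x_i − d_i)/2. The first 6 digits are (1, 0, 1, 1, 1, 0).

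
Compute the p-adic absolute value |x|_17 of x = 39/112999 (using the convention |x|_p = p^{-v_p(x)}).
|39/112999|_17 = 4913

Step 1 — compute v_17(x) by factoring powers of 17 out of the numerator and denominator: v_17(39/112999) = -3. Step 2 — apply |x|_p = p^{-v_p(x)} = 17^{3} = 4913.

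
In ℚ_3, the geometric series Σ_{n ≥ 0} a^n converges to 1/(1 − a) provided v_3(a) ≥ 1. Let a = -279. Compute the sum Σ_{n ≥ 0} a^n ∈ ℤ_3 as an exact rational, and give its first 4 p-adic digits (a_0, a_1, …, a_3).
Σ a^n = 1/(1 − a) = 1/280;  first 4 digits = (1, 0, 2, 1)

v_3(a) = 2 ≥ 1, so the series converges in ℤ_3 to 1/(1 − a) = 1/(1 − (-279)) = 1/280. Expand this rational in ℤ_3: compute digits iteratively via d_i = x_i mod 3, x_{i+1} = (x_i − d_i)/3. The first 4 digits are (1, 0, 2, 1).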